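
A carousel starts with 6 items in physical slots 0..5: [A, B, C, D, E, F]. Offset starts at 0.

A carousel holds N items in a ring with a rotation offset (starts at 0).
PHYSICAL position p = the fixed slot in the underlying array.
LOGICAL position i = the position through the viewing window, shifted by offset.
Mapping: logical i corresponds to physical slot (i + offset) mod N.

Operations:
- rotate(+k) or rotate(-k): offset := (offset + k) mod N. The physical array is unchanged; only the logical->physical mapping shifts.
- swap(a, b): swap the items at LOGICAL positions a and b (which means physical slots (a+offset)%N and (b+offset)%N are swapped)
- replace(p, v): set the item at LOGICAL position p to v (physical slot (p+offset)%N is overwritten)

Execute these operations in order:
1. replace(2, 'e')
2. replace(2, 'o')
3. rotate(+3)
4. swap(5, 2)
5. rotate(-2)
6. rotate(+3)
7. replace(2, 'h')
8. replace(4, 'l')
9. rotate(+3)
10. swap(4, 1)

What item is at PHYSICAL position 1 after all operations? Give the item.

Answer: B

Derivation:
After op 1 (replace(2, 'e')): offset=0, physical=[A,B,e,D,E,F], logical=[A,B,e,D,E,F]
After op 2 (replace(2, 'o')): offset=0, physical=[A,B,o,D,E,F], logical=[A,B,o,D,E,F]
After op 3 (rotate(+3)): offset=3, physical=[A,B,o,D,E,F], logical=[D,E,F,A,B,o]
After op 4 (swap(5, 2)): offset=3, physical=[A,B,F,D,E,o], logical=[D,E,o,A,B,F]
After op 5 (rotate(-2)): offset=1, physical=[A,B,F,D,E,o], logical=[B,F,D,E,o,A]
After op 6 (rotate(+3)): offset=4, physical=[A,B,F,D,E,o], logical=[E,o,A,B,F,D]
After op 7 (replace(2, 'h')): offset=4, physical=[h,B,F,D,E,o], logical=[E,o,h,B,F,D]
After op 8 (replace(4, 'l')): offset=4, physical=[h,B,l,D,E,o], logical=[E,o,h,B,l,D]
After op 9 (rotate(+3)): offset=1, physical=[h,B,l,D,E,o], logical=[B,l,D,E,o,h]
After op 10 (swap(4, 1)): offset=1, physical=[h,B,o,D,E,l], logical=[B,o,D,E,l,h]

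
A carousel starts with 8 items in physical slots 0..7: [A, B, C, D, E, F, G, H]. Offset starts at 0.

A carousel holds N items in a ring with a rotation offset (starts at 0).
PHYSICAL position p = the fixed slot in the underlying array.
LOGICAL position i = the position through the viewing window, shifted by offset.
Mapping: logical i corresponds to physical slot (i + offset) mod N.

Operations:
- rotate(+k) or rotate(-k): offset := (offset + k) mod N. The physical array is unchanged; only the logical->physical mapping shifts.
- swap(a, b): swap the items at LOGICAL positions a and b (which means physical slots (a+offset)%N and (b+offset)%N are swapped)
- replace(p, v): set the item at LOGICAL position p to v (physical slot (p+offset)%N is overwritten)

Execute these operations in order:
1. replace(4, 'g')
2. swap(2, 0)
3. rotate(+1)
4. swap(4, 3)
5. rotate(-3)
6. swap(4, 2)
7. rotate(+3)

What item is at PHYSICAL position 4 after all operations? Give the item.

After op 1 (replace(4, 'g')): offset=0, physical=[A,B,C,D,g,F,G,H], logical=[A,B,C,D,g,F,G,H]
After op 2 (swap(2, 0)): offset=0, physical=[C,B,A,D,g,F,G,H], logical=[C,B,A,D,g,F,G,H]
After op 3 (rotate(+1)): offset=1, physical=[C,B,A,D,g,F,G,H], logical=[B,A,D,g,F,G,H,C]
After op 4 (swap(4, 3)): offset=1, physical=[C,B,A,D,F,g,G,H], logical=[B,A,D,F,g,G,H,C]
After op 5 (rotate(-3)): offset=6, physical=[C,B,A,D,F,g,G,H], logical=[G,H,C,B,A,D,F,g]
After op 6 (swap(4, 2)): offset=6, physical=[A,B,C,D,F,g,G,H], logical=[G,H,A,B,C,D,F,g]
After op 7 (rotate(+3)): offset=1, physical=[A,B,C,D,F,g,G,H], logical=[B,C,D,F,g,G,H,A]

Answer: F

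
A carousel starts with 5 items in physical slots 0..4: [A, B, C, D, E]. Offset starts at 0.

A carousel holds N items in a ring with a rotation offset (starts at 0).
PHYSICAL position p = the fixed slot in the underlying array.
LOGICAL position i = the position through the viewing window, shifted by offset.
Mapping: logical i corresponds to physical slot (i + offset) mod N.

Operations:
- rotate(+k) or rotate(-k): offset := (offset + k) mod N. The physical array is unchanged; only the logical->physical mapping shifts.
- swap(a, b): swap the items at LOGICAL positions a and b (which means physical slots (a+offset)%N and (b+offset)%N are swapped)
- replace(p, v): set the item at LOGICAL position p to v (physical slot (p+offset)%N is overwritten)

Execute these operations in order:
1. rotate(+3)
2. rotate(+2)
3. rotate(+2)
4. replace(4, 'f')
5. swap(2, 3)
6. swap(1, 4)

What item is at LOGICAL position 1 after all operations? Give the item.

Answer: f

Derivation:
After op 1 (rotate(+3)): offset=3, physical=[A,B,C,D,E], logical=[D,E,A,B,C]
After op 2 (rotate(+2)): offset=0, physical=[A,B,C,D,E], logical=[A,B,C,D,E]
After op 3 (rotate(+2)): offset=2, physical=[A,B,C,D,E], logical=[C,D,E,A,B]
After op 4 (replace(4, 'f')): offset=2, physical=[A,f,C,D,E], logical=[C,D,E,A,f]
After op 5 (swap(2, 3)): offset=2, physical=[E,f,C,D,A], logical=[C,D,A,E,f]
After op 6 (swap(1, 4)): offset=2, physical=[E,D,C,f,A], logical=[C,f,A,E,D]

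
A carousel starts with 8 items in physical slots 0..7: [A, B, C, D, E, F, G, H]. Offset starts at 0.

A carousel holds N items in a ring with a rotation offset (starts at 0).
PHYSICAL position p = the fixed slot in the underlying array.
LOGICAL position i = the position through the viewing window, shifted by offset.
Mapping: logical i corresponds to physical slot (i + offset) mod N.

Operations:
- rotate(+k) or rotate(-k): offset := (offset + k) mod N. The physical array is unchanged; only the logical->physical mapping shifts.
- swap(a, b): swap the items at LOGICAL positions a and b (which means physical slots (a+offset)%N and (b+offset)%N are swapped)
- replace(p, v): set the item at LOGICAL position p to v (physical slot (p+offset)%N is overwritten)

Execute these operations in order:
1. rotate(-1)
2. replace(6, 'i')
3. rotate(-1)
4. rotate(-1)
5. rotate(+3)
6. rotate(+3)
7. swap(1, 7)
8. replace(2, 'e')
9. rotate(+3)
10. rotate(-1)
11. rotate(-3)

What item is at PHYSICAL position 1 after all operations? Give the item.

After op 1 (rotate(-1)): offset=7, physical=[A,B,C,D,E,F,G,H], logical=[H,A,B,C,D,E,F,G]
After op 2 (replace(6, 'i')): offset=7, physical=[A,B,C,D,E,i,G,H], logical=[H,A,B,C,D,E,i,G]
After op 3 (rotate(-1)): offset=6, physical=[A,B,C,D,E,i,G,H], logical=[G,H,A,B,C,D,E,i]
After op 4 (rotate(-1)): offset=5, physical=[A,B,C,D,E,i,G,H], logical=[i,G,H,A,B,C,D,E]
After op 5 (rotate(+3)): offset=0, physical=[A,B,C,D,E,i,G,H], logical=[A,B,C,D,E,i,G,H]
After op 6 (rotate(+3)): offset=3, physical=[A,B,C,D,E,i,G,H], logical=[D,E,i,G,H,A,B,C]
After op 7 (swap(1, 7)): offset=3, physical=[A,B,E,D,C,i,G,H], logical=[D,C,i,G,H,A,B,E]
After op 8 (replace(2, 'e')): offset=3, physical=[A,B,E,D,C,e,G,H], logical=[D,C,e,G,H,A,B,E]
After op 9 (rotate(+3)): offset=6, physical=[A,B,E,D,C,e,G,H], logical=[G,H,A,B,E,D,C,e]
After op 10 (rotate(-1)): offset=5, physical=[A,B,E,D,C,e,G,H], logical=[e,G,H,A,B,E,D,C]
After op 11 (rotate(-3)): offset=2, physical=[A,B,E,D,C,e,G,H], logical=[E,D,C,e,G,H,A,B]

Answer: B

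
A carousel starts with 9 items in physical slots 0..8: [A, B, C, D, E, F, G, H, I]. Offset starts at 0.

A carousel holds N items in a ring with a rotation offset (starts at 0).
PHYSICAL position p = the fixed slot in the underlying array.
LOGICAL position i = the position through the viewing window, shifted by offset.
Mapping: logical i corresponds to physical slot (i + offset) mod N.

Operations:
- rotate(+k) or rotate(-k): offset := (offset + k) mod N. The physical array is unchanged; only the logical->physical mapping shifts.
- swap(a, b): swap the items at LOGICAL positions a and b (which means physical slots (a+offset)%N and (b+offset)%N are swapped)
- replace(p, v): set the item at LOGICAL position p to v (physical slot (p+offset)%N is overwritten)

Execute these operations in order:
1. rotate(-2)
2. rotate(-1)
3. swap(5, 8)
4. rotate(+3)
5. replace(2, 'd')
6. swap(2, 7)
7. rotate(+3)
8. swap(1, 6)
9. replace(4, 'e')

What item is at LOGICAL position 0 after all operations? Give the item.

After op 1 (rotate(-2)): offset=7, physical=[A,B,C,D,E,F,G,H,I], logical=[H,I,A,B,C,D,E,F,G]
After op 2 (rotate(-1)): offset=6, physical=[A,B,C,D,E,F,G,H,I], logical=[G,H,I,A,B,C,D,E,F]
After op 3 (swap(5, 8)): offset=6, physical=[A,B,F,D,E,C,G,H,I], logical=[G,H,I,A,B,F,D,E,C]
After op 4 (rotate(+3)): offset=0, physical=[A,B,F,D,E,C,G,H,I], logical=[A,B,F,D,E,C,G,H,I]
After op 5 (replace(2, 'd')): offset=0, physical=[A,B,d,D,E,C,G,H,I], logical=[A,B,d,D,E,C,G,H,I]
After op 6 (swap(2, 7)): offset=0, physical=[A,B,H,D,E,C,G,d,I], logical=[A,B,H,D,E,C,G,d,I]
After op 7 (rotate(+3)): offset=3, physical=[A,B,H,D,E,C,G,d,I], logical=[D,E,C,G,d,I,A,B,H]
After op 8 (swap(1, 6)): offset=3, physical=[E,B,H,D,A,C,G,d,I], logical=[D,A,C,G,d,I,E,B,H]
After op 9 (replace(4, 'e')): offset=3, physical=[E,B,H,D,A,C,G,e,I], logical=[D,A,C,G,e,I,E,B,H]

Answer: D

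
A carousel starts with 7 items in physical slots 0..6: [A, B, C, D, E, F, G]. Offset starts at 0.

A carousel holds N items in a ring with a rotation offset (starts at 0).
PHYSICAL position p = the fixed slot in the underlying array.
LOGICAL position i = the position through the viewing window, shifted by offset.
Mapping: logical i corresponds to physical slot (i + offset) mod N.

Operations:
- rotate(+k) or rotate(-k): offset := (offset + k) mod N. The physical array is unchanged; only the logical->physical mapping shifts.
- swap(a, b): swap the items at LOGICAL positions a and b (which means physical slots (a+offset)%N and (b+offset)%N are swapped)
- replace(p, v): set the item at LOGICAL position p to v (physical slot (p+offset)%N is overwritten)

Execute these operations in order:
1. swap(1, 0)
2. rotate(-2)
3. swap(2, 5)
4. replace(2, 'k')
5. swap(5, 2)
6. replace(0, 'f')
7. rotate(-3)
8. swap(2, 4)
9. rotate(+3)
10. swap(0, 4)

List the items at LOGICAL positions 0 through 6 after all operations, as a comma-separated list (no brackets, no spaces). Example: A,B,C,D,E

After op 1 (swap(1, 0)): offset=0, physical=[B,A,C,D,E,F,G], logical=[B,A,C,D,E,F,G]
After op 2 (rotate(-2)): offset=5, physical=[B,A,C,D,E,F,G], logical=[F,G,B,A,C,D,E]
After op 3 (swap(2, 5)): offset=5, physical=[D,A,C,B,E,F,G], logical=[F,G,D,A,C,B,E]
After op 4 (replace(2, 'k')): offset=5, physical=[k,A,C,B,E,F,G], logical=[F,G,k,A,C,B,E]
After op 5 (swap(5, 2)): offset=5, physical=[B,A,C,k,E,F,G], logical=[F,G,B,A,C,k,E]
After op 6 (replace(0, 'f')): offset=5, physical=[B,A,C,k,E,f,G], logical=[f,G,B,A,C,k,E]
After op 7 (rotate(-3)): offset=2, physical=[B,A,C,k,E,f,G], logical=[C,k,E,f,G,B,A]
After op 8 (swap(2, 4)): offset=2, physical=[B,A,C,k,G,f,E], logical=[C,k,G,f,E,B,A]
After op 9 (rotate(+3)): offset=5, physical=[B,A,C,k,G,f,E], logical=[f,E,B,A,C,k,G]
After op 10 (swap(0, 4)): offset=5, physical=[B,A,f,k,G,C,E], logical=[C,E,B,A,f,k,G]

Answer: C,E,B,A,f,k,G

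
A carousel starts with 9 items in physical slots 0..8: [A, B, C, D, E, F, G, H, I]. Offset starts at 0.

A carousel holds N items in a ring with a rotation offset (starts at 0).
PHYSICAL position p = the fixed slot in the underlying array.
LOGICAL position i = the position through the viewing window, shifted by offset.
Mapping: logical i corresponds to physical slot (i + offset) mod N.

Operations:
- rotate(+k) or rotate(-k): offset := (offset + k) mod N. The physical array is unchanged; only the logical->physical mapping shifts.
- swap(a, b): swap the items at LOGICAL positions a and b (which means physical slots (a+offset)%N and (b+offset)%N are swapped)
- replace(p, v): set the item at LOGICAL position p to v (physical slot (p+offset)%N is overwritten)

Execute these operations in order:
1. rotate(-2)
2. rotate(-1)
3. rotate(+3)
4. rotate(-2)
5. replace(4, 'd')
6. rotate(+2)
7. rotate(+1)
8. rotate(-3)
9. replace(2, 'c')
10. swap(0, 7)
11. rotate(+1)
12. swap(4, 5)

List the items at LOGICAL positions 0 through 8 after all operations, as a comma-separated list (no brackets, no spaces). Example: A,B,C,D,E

After op 1 (rotate(-2)): offset=7, physical=[A,B,C,D,E,F,G,H,I], logical=[H,I,A,B,C,D,E,F,G]
After op 2 (rotate(-1)): offset=6, physical=[A,B,C,D,E,F,G,H,I], logical=[G,H,I,A,B,C,D,E,F]
After op 3 (rotate(+3)): offset=0, physical=[A,B,C,D,E,F,G,H,I], logical=[A,B,C,D,E,F,G,H,I]
After op 4 (rotate(-2)): offset=7, physical=[A,B,C,D,E,F,G,H,I], logical=[H,I,A,B,C,D,E,F,G]
After op 5 (replace(4, 'd')): offset=7, physical=[A,B,d,D,E,F,G,H,I], logical=[H,I,A,B,d,D,E,F,G]
After op 6 (rotate(+2)): offset=0, physical=[A,B,d,D,E,F,G,H,I], logical=[A,B,d,D,E,F,G,H,I]
After op 7 (rotate(+1)): offset=1, physical=[A,B,d,D,E,F,G,H,I], logical=[B,d,D,E,F,G,H,I,A]
After op 8 (rotate(-3)): offset=7, physical=[A,B,d,D,E,F,G,H,I], logical=[H,I,A,B,d,D,E,F,G]
After op 9 (replace(2, 'c')): offset=7, physical=[c,B,d,D,E,F,G,H,I], logical=[H,I,c,B,d,D,E,F,G]
After op 10 (swap(0, 7)): offset=7, physical=[c,B,d,D,E,H,G,F,I], logical=[F,I,c,B,d,D,E,H,G]
After op 11 (rotate(+1)): offset=8, physical=[c,B,d,D,E,H,G,F,I], logical=[I,c,B,d,D,E,H,G,F]
After op 12 (swap(4, 5)): offset=8, physical=[c,B,d,E,D,H,G,F,I], logical=[I,c,B,d,E,D,H,G,F]

Answer: I,c,B,d,E,D,H,G,F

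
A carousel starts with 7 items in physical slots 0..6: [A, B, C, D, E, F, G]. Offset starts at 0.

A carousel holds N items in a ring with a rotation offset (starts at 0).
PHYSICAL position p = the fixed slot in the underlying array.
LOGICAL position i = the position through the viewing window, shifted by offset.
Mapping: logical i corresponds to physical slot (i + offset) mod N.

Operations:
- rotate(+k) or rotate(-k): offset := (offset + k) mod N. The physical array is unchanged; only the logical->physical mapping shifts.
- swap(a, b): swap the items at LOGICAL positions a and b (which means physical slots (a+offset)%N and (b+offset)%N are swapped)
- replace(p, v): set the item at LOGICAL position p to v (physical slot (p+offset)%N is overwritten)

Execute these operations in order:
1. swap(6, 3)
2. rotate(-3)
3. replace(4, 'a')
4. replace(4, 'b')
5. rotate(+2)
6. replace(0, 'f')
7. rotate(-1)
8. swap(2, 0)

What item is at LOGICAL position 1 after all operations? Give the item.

After op 1 (swap(6, 3)): offset=0, physical=[A,B,C,G,E,F,D], logical=[A,B,C,G,E,F,D]
After op 2 (rotate(-3)): offset=4, physical=[A,B,C,G,E,F,D], logical=[E,F,D,A,B,C,G]
After op 3 (replace(4, 'a')): offset=4, physical=[A,a,C,G,E,F,D], logical=[E,F,D,A,a,C,G]
After op 4 (replace(4, 'b')): offset=4, physical=[A,b,C,G,E,F,D], logical=[E,F,D,A,b,C,G]
After op 5 (rotate(+2)): offset=6, physical=[A,b,C,G,E,F,D], logical=[D,A,b,C,G,E,F]
After op 6 (replace(0, 'f')): offset=6, physical=[A,b,C,G,E,F,f], logical=[f,A,b,C,G,E,F]
After op 7 (rotate(-1)): offset=5, physical=[A,b,C,G,E,F,f], logical=[F,f,A,b,C,G,E]
After op 8 (swap(2, 0)): offset=5, physical=[F,b,C,G,E,A,f], logical=[A,f,F,b,C,G,E]

Answer: f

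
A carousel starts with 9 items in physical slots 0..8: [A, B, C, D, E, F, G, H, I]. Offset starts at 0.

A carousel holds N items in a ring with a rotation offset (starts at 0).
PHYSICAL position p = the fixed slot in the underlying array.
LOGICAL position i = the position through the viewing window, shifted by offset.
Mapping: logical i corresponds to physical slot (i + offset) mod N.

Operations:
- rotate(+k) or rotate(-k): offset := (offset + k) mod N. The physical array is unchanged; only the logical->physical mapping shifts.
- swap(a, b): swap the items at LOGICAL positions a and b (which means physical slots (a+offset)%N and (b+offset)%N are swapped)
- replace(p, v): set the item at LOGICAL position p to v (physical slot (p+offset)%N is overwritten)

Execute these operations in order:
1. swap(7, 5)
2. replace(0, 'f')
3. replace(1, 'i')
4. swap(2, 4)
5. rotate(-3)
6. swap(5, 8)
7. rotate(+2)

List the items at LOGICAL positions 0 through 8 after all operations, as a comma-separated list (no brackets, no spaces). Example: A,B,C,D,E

Answer: I,f,i,H,D,C,E,G,F

Derivation:
After op 1 (swap(7, 5)): offset=0, physical=[A,B,C,D,E,H,G,F,I], logical=[A,B,C,D,E,H,G,F,I]
After op 2 (replace(0, 'f')): offset=0, physical=[f,B,C,D,E,H,G,F,I], logical=[f,B,C,D,E,H,G,F,I]
After op 3 (replace(1, 'i')): offset=0, physical=[f,i,C,D,E,H,G,F,I], logical=[f,i,C,D,E,H,G,F,I]
After op 4 (swap(2, 4)): offset=0, physical=[f,i,E,D,C,H,G,F,I], logical=[f,i,E,D,C,H,G,F,I]
After op 5 (rotate(-3)): offset=6, physical=[f,i,E,D,C,H,G,F,I], logical=[G,F,I,f,i,E,D,C,H]
After op 6 (swap(5, 8)): offset=6, physical=[f,i,H,D,C,E,G,F,I], logical=[G,F,I,f,i,H,D,C,E]
After op 7 (rotate(+2)): offset=8, physical=[f,i,H,D,C,E,G,F,I], logical=[I,f,i,H,D,C,E,G,F]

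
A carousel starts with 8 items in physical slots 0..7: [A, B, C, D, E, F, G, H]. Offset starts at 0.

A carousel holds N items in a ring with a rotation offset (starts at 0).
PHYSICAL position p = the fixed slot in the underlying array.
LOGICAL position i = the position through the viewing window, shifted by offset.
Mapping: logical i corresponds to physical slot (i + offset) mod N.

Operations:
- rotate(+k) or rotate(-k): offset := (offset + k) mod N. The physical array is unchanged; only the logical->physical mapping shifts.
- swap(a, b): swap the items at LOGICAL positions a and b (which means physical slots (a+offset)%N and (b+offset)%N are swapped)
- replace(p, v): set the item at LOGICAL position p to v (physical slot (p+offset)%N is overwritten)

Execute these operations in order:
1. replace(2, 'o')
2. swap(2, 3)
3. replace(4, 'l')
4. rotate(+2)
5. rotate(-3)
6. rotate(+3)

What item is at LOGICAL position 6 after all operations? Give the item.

Answer: A

Derivation:
After op 1 (replace(2, 'o')): offset=0, physical=[A,B,o,D,E,F,G,H], logical=[A,B,o,D,E,F,G,H]
After op 2 (swap(2, 3)): offset=0, physical=[A,B,D,o,E,F,G,H], logical=[A,B,D,o,E,F,G,H]
After op 3 (replace(4, 'l')): offset=0, physical=[A,B,D,o,l,F,G,H], logical=[A,B,D,o,l,F,G,H]
After op 4 (rotate(+2)): offset=2, physical=[A,B,D,o,l,F,G,H], logical=[D,o,l,F,G,H,A,B]
After op 5 (rotate(-3)): offset=7, physical=[A,B,D,o,l,F,G,H], logical=[H,A,B,D,o,l,F,G]
After op 6 (rotate(+3)): offset=2, physical=[A,B,D,o,l,F,G,H], logical=[D,o,l,F,G,H,A,B]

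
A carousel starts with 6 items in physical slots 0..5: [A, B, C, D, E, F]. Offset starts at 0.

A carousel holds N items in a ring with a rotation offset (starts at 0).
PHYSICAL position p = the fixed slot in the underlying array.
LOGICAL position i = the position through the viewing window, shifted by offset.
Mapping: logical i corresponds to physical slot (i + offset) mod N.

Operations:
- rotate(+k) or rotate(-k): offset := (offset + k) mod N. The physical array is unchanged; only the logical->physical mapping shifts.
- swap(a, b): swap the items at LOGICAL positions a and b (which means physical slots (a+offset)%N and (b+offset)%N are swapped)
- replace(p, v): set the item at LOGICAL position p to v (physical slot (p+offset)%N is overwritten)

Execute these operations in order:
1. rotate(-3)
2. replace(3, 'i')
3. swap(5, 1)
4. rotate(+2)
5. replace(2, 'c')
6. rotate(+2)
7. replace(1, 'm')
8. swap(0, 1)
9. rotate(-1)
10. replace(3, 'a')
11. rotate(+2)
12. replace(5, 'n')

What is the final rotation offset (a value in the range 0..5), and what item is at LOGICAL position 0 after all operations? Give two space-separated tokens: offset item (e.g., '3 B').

Answer: 2 c

Derivation:
After op 1 (rotate(-3)): offset=3, physical=[A,B,C,D,E,F], logical=[D,E,F,A,B,C]
After op 2 (replace(3, 'i')): offset=3, physical=[i,B,C,D,E,F], logical=[D,E,F,i,B,C]
After op 3 (swap(5, 1)): offset=3, physical=[i,B,E,D,C,F], logical=[D,C,F,i,B,E]
After op 4 (rotate(+2)): offset=5, physical=[i,B,E,D,C,F], logical=[F,i,B,E,D,C]
After op 5 (replace(2, 'c')): offset=5, physical=[i,c,E,D,C,F], logical=[F,i,c,E,D,C]
After op 6 (rotate(+2)): offset=1, physical=[i,c,E,D,C,F], logical=[c,E,D,C,F,i]
After op 7 (replace(1, 'm')): offset=1, physical=[i,c,m,D,C,F], logical=[c,m,D,C,F,i]
After op 8 (swap(0, 1)): offset=1, physical=[i,m,c,D,C,F], logical=[m,c,D,C,F,i]
After op 9 (rotate(-1)): offset=0, physical=[i,m,c,D,C,F], logical=[i,m,c,D,C,F]
After op 10 (replace(3, 'a')): offset=0, physical=[i,m,c,a,C,F], logical=[i,m,c,a,C,F]
After op 11 (rotate(+2)): offset=2, physical=[i,m,c,a,C,F], logical=[c,a,C,F,i,m]
After op 12 (replace(5, 'n')): offset=2, physical=[i,n,c,a,C,F], logical=[c,a,C,F,i,n]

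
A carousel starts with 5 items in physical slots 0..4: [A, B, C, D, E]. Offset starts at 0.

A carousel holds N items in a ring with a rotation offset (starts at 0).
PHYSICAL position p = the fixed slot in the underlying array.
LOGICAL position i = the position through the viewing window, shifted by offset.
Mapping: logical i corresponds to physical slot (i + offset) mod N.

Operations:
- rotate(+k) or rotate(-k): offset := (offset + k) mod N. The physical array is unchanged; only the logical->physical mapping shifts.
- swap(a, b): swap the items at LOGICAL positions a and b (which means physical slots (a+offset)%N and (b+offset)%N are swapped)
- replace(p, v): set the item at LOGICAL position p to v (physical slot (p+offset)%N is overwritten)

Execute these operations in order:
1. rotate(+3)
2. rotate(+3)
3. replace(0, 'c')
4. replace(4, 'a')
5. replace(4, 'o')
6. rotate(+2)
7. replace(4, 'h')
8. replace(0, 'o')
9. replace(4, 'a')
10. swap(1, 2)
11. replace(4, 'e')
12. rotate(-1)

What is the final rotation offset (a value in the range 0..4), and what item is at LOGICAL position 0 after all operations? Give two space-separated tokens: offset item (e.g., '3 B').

After op 1 (rotate(+3)): offset=3, physical=[A,B,C,D,E], logical=[D,E,A,B,C]
After op 2 (rotate(+3)): offset=1, physical=[A,B,C,D,E], logical=[B,C,D,E,A]
After op 3 (replace(0, 'c')): offset=1, physical=[A,c,C,D,E], logical=[c,C,D,E,A]
After op 4 (replace(4, 'a')): offset=1, physical=[a,c,C,D,E], logical=[c,C,D,E,a]
After op 5 (replace(4, 'o')): offset=1, physical=[o,c,C,D,E], logical=[c,C,D,E,o]
After op 6 (rotate(+2)): offset=3, physical=[o,c,C,D,E], logical=[D,E,o,c,C]
After op 7 (replace(4, 'h')): offset=3, physical=[o,c,h,D,E], logical=[D,E,o,c,h]
After op 8 (replace(0, 'o')): offset=3, physical=[o,c,h,o,E], logical=[o,E,o,c,h]
After op 9 (replace(4, 'a')): offset=3, physical=[o,c,a,o,E], logical=[o,E,o,c,a]
After op 10 (swap(1, 2)): offset=3, physical=[E,c,a,o,o], logical=[o,o,E,c,a]
After op 11 (replace(4, 'e')): offset=3, physical=[E,c,e,o,o], logical=[o,o,E,c,e]
After op 12 (rotate(-1)): offset=2, physical=[E,c,e,o,o], logical=[e,o,o,E,c]

Answer: 2 e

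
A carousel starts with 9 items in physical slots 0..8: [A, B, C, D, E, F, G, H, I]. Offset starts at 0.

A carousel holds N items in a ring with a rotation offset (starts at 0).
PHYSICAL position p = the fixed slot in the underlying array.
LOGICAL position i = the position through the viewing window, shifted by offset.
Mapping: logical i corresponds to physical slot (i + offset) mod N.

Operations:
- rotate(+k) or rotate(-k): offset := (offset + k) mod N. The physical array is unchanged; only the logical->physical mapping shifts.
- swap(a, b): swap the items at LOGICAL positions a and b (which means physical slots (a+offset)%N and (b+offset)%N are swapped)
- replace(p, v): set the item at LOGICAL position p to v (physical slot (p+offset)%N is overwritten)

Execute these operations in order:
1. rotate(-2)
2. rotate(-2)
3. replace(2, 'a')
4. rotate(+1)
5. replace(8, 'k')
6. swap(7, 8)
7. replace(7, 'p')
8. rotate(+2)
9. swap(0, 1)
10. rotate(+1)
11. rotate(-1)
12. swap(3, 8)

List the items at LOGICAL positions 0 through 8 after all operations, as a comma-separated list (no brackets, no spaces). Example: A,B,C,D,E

After op 1 (rotate(-2)): offset=7, physical=[A,B,C,D,E,F,G,H,I], logical=[H,I,A,B,C,D,E,F,G]
After op 2 (rotate(-2)): offset=5, physical=[A,B,C,D,E,F,G,H,I], logical=[F,G,H,I,A,B,C,D,E]
After op 3 (replace(2, 'a')): offset=5, physical=[A,B,C,D,E,F,G,a,I], logical=[F,G,a,I,A,B,C,D,E]
After op 4 (rotate(+1)): offset=6, physical=[A,B,C,D,E,F,G,a,I], logical=[G,a,I,A,B,C,D,E,F]
After op 5 (replace(8, 'k')): offset=6, physical=[A,B,C,D,E,k,G,a,I], logical=[G,a,I,A,B,C,D,E,k]
After op 6 (swap(7, 8)): offset=6, physical=[A,B,C,D,k,E,G,a,I], logical=[G,a,I,A,B,C,D,k,E]
After op 7 (replace(7, 'p')): offset=6, physical=[A,B,C,D,p,E,G,a,I], logical=[G,a,I,A,B,C,D,p,E]
After op 8 (rotate(+2)): offset=8, physical=[A,B,C,D,p,E,G,a,I], logical=[I,A,B,C,D,p,E,G,a]
After op 9 (swap(0, 1)): offset=8, physical=[I,B,C,D,p,E,G,a,A], logical=[A,I,B,C,D,p,E,G,a]
After op 10 (rotate(+1)): offset=0, physical=[I,B,C,D,p,E,G,a,A], logical=[I,B,C,D,p,E,G,a,A]
After op 11 (rotate(-1)): offset=8, physical=[I,B,C,D,p,E,G,a,A], logical=[A,I,B,C,D,p,E,G,a]
After op 12 (swap(3, 8)): offset=8, physical=[I,B,a,D,p,E,G,C,A], logical=[A,I,B,a,D,p,E,G,C]

Answer: A,I,B,a,D,p,E,G,C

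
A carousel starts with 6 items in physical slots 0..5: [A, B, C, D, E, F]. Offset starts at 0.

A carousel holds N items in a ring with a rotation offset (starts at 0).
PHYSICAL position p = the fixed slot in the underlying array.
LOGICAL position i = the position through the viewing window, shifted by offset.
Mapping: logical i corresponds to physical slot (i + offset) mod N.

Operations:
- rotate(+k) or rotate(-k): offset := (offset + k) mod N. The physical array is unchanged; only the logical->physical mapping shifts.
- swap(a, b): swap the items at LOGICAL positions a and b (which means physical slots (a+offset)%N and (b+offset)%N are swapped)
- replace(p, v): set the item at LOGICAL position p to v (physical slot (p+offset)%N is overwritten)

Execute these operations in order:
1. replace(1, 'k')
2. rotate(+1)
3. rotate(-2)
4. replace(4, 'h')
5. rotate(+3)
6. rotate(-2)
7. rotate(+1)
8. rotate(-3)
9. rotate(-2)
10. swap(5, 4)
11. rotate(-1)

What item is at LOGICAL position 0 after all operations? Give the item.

Answer: A

Derivation:
After op 1 (replace(1, 'k')): offset=0, physical=[A,k,C,D,E,F], logical=[A,k,C,D,E,F]
After op 2 (rotate(+1)): offset=1, physical=[A,k,C,D,E,F], logical=[k,C,D,E,F,A]
After op 3 (rotate(-2)): offset=5, physical=[A,k,C,D,E,F], logical=[F,A,k,C,D,E]
After op 4 (replace(4, 'h')): offset=5, physical=[A,k,C,h,E,F], logical=[F,A,k,C,h,E]
After op 5 (rotate(+3)): offset=2, physical=[A,k,C,h,E,F], logical=[C,h,E,F,A,k]
After op 6 (rotate(-2)): offset=0, physical=[A,k,C,h,E,F], logical=[A,k,C,h,E,F]
After op 7 (rotate(+1)): offset=1, physical=[A,k,C,h,E,F], logical=[k,C,h,E,F,A]
After op 8 (rotate(-3)): offset=4, physical=[A,k,C,h,E,F], logical=[E,F,A,k,C,h]
After op 9 (rotate(-2)): offset=2, physical=[A,k,C,h,E,F], logical=[C,h,E,F,A,k]
After op 10 (swap(5, 4)): offset=2, physical=[k,A,C,h,E,F], logical=[C,h,E,F,k,A]
After op 11 (rotate(-1)): offset=1, physical=[k,A,C,h,E,F], logical=[A,C,h,E,F,k]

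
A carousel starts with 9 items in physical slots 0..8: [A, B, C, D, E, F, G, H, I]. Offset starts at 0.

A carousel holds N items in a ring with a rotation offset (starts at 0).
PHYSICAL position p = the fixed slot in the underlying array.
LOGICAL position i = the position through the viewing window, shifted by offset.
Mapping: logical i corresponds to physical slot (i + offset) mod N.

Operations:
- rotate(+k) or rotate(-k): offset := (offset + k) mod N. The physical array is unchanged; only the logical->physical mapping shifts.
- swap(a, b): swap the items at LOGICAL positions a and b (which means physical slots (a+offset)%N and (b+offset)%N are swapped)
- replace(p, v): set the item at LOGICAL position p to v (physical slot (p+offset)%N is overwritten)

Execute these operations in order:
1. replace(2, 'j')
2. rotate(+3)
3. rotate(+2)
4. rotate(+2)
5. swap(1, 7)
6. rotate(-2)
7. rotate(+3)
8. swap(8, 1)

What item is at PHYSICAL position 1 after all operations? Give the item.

Answer: B

Derivation:
After op 1 (replace(2, 'j')): offset=0, physical=[A,B,j,D,E,F,G,H,I], logical=[A,B,j,D,E,F,G,H,I]
After op 2 (rotate(+3)): offset=3, physical=[A,B,j,D,E,F,G,H,I], logical=[D,E,F,G,H,I,A,B,j]
After op 3 (rotate(+2)): offset=5, physical=[A,B,j,D,E,F,G,H,I], logical=[F,G,H,I,A,B,j,D,E]
After op 4 (rotate(+2)): offset=7, physical=[A,B,j,D,E,F,G,H,I], logical=[H,I,A,B,j,D,E,F,G]
After op 5 (swap(1, 7)): offset=7, physical=[A,B,j,D,E,I,G,H,F], logical=[H,F,A,B,j,D,E,I,G]
After op 6 (rotate(-2)): offset=5, physical=[A,B,j,D,E,I,G,H,F], logical=[I,G,H,F,A,B,j,D,E]
After op 7 (rotate(+3)): offset=8, physical=[A,B,j,D,E,I,G,H,F], logical=[F,A,B,j,D,E,I,G,H]
After op 8 (swap(8, 1)): offset=8, physical=[H,B,j,D,E,I,G,A,F], logical=[F,H,B,j,D,E,I,G,A]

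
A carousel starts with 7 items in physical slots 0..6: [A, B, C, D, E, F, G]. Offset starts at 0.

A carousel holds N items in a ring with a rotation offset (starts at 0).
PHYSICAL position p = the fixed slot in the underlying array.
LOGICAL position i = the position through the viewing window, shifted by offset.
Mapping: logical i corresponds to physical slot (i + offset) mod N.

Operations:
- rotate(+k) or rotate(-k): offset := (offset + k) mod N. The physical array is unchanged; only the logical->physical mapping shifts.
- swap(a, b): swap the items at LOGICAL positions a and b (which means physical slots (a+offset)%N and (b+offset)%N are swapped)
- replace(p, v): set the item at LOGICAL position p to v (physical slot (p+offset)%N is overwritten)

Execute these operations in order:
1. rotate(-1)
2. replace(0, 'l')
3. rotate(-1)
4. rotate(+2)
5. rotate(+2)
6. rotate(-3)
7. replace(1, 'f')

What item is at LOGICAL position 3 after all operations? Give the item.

After op 1 (rotate(-1)): offset=6, physical=[A,B,C,D,E,F,G], logical=[G,A,B,C,D,E,F]
After op 2 (replace(0, 'l')): offset=6, physical=[A,B,C,D,E,F,l], logical=[l,A,B,C,D,E,F]
After op 3 (rotate(-1)): offset=5, physical=[A,B,C,D,E,F,l], logical=[F,l,A,B,C,D,E]
After op 4 (rotate(+2)): offset=0, physical=[A,B,C,D,E,F,l], logical=[A,B,C,D,E,F,l]
After op 5 (rotate(+2)): offset=2, physical=[A,B,C,D,E,F,l], logical=[C,D,E,F,l,A,B]
After op 6 (rotate(-3)): offset=6, physical=[A,B,C,D,E,F,l], logical=[l,A,B,C,D,E,F]
After op 7 (replace(1, 'f')): offset=6, physical=[f,B,C,D,E,F,l], logical=[l,f,B,C,D,E,F]

Answer: C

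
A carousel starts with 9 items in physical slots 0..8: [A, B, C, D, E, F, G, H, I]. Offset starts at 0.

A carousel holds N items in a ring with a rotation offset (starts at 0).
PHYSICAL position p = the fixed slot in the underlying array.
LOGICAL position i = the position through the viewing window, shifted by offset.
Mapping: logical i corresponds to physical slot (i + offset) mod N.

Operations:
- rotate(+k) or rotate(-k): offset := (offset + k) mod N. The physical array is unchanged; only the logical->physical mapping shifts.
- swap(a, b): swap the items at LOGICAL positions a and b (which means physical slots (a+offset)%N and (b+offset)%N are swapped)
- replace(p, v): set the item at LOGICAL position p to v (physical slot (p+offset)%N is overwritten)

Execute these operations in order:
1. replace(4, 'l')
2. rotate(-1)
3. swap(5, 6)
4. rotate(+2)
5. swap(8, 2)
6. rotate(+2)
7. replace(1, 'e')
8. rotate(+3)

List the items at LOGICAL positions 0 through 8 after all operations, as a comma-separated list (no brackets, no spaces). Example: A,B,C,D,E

Answer: G,H,I,D,B,C,A,e,l

Derivation:
After op 1 (replace(4, 'l')): offset=0, physical=[A,B,C,D,l,F,G,H,I], logical=[A,B,C,D,l,F,G,H,I]
After op 2 (rotate(-1)): offset=8, physical=[A,B,C,D,l,F,G,H,I], logical=[I,A,B,C,D,l,F,G,H]
After op 3 (swap(5, 6)): offset=8, physical=[A,B,C,D,F,l,G,H,I], logical=[I,A,B,C,D,F,l,G,H]
After op 4 (rotate(+2)): offset=1, physical=[A,B,C,D,F,l,G,H,I], logical=[B,C,D,F,l,G,H,I,A]
After op 5 (swap(8, 2)): offset=1, physical=[D,B,C,A,F,l,G,H,I], logical=[B,C,A,F,l,G,H,I,D]
After op 6 (rotate(+2)): offset=3, physical=[D,B,C,A,F,l,G,H,I], logical=[A,F,l,G,H,I,D,B,C]
After op 7 (replace(1, 'e')): offset=3, physical=[D,B,C,A,e,l,G,H,I], logical=[A,e,l,G,H,I,D,B,C]
After op 8 (rotate(+3)): offset=6, physical=[D,B,C,A,e,l,G,H,I], logical=[G,H,I,D,B,C,A,e,l]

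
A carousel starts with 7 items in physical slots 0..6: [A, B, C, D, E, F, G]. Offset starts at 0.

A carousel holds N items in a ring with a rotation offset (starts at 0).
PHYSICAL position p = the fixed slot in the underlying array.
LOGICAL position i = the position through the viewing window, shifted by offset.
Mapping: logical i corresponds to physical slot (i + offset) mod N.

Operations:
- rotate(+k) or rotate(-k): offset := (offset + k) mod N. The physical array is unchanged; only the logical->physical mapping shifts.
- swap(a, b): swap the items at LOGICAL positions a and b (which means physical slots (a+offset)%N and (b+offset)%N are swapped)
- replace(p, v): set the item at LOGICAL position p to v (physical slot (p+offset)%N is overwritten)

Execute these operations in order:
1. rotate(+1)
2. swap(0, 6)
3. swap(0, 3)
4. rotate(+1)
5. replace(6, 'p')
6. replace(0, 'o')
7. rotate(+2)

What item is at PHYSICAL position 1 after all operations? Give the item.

Answer: p

Derivation:
After op 1 (rotate(+1)): offset=1, physical=[A,B,C,D,E,F,G], logical=[B,C,D,E,F,G,A]
After op 2 (swap(0, 6)): offset=1, physical=[B,A,C,D,E,F,G], logical=[A,C,D,E,F,G,B]
After op 3 (swap(0, 3)): offset=1, physical=[B,E,C,D,A,F,G], logical=[E,C,D,A,F,G,B]
After op 4 (rotate(+1)): offset=2, physical=[B,E,C,D,A,F,G], logical=[C,D,A,F,G,B,E]
After op 5 (replace(6, 'p')): offset=2, physical=[B,p,C,D,A,F,G], logical=[C,D,A,F,G,B,p]
After op 6 (replace(0, 'o')): offset=2, physical=[B,p,o,D,A,F,G], logical=[o,D,A,F,G,B,p]
After op 7 (rotate(+2)): offset=4, physical=[B,p,o,D,A,F,G], logical=[A,F,G,B,p,o,D]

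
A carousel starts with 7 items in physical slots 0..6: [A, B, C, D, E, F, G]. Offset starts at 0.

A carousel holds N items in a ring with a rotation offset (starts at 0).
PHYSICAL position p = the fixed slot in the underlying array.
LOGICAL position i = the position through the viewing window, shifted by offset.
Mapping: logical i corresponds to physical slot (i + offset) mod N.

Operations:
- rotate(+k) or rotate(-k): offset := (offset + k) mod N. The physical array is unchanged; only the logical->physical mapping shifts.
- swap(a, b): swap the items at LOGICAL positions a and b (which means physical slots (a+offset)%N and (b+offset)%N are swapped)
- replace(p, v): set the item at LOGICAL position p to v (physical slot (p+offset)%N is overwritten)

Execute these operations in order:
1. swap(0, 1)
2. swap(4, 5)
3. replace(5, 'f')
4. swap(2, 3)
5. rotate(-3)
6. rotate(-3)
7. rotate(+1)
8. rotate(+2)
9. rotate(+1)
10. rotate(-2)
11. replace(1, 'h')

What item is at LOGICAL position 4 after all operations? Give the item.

After op 1 (swap(0, 1)): offset=0, physical=[B,A,C,D,E,F,G], logical=[B,A,C,D,E,F,G]
After op 2 (swap(4, 5)): offset=0, physical=[B,A,C,D,F,E,G], logical=[B,A,C,D,F,E,G]
After op 3 (replace(5, 'f')): offset=0, physical=[B,A,C,D,F,f,G], logical=[B,A,C,D,F,f,G]
After op 4 (swap(2, 3)): offset=0, physical=[B,A,D,C,F,f,G], logical=[B,A,D,C,F,f,G]
After op 5 (rotate(-3)): offset=4, physical=[B,A,D,C,F,f,G], logical=[F,f,G,B,A,D,C]
After op 6 (rotate(-3)): offset=1, physical=[B,A,D,C,F,f,G], logical=[A,D,C,F,f,G,B]
After op 7 (rotate(+1)): offset=2, physical=[B,A,D,C,F,f,G], logical=[D,C,F,f,G,B,A]
After op 8 (rotate(+2)): offset=4, physical=[B,A,D,C,F,f,G], logical=[F,f,G,B,A,D,C]
After op 9 (rotate(+1)): offset=5, physical=[B,A,D,C,F,f,G], logical=[f,G,B,A,D,C,F]
After op 10 (rotate(-2)): offset=3, physical=[B,A,D,C,F,f,G], logical=[C,F,f,G,B,A,D]
After op 11 (replace(1, 'h')): offset=3, physical=[B,A,D,C,h,f,G], logical=[C,h,f,G,B,A,D]

Answer: B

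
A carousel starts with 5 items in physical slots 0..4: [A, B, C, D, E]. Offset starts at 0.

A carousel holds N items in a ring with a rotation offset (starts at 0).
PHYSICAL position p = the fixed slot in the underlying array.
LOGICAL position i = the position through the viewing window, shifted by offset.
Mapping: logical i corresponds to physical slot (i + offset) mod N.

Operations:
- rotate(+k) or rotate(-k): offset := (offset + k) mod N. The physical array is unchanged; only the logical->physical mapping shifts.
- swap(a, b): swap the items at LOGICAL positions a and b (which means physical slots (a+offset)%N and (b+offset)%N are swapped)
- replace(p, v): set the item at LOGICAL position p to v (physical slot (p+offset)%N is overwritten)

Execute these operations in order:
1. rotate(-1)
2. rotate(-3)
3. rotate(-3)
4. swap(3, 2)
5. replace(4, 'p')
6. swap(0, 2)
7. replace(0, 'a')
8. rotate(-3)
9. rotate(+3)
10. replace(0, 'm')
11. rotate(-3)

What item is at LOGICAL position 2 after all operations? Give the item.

Answer: p

Derivation:
After op 1 (rotate(-1)): offset=4, physical=[A,B,C,D,E], logical=[E,A,B,C,D]
After op 2 (rotate(-3)): offset=1, physical=[A,B,C,D,E], logical=[B,C,D,E,A]
After op 3 (rotate(-3)): offset=3, physical=[A,B,C,D,E], logical=[D,E,A,B,C]
After op 4 (swap(3, 2)): offset=3, physical=[B,A,C,D,E], logical=[D,E,B,A,C]
After op 5 (replace(4, 'p')): offset=3, physical=[B,A,p,D,E], logical=[D,E,B,A,p]
After op 6 (swap(0, 2)): offset=3, physical=[D,A,p,B,E], logical=[B,E,D,A,p]
After op 7 (replace(0, 'a')): offset=3, physical=[D,A,p,a,E], logical=[a,E,D,A,p]
After op 8 (rotate(-3)): offset=0, physical=[D,A,p,a,E], logical=[D,A,p,a,E]
After op 9 (rotate(+3)): offset=3, physical=[D,A,p,a,E], logical=[a,E,D,A,p]
After op 10 (replace(0, 'm')): offset=3, physical=[D,A,p,m,E], logical=[m,E,D,A,p]
After op 11 (rotate(-3)): offset=0, physical=[D,A,p,m,E], logical=[D,A,p,m,E]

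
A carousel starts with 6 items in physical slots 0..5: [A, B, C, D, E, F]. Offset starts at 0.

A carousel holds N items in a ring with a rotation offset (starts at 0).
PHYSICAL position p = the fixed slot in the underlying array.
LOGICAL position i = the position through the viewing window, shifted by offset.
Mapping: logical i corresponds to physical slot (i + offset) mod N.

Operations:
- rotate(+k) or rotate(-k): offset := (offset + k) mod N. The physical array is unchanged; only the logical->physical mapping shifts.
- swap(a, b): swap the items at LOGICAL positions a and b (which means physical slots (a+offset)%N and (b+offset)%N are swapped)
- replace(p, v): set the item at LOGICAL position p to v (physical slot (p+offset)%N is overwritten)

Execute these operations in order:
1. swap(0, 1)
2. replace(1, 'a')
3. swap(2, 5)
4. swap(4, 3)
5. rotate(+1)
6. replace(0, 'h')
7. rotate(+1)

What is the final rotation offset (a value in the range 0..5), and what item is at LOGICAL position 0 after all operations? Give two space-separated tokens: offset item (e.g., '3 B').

After op 1 (swap(0, 1)): offset=0, physical=[B,A,C,D,E,F], logical=[B,A,C,D,E,F]
After op 2 (replace(1, 'a')): offset=0, physical=[B,a,C,D,E,F], logical=[B,a,C,D,E,F]
After op 3 (swap(2, 5)): offset=0, physical=[B,a,F,D,E,C], logical=[B,a,F,D,E,C]
After op 4 (swap(4, 3)): offset=0, physical=[B,a,F,E,D,C], logical=[B,a,F,E,D,C]
After op 5 (rotate(+1)): offset=1, physical=[B,a,F,E,D,C], logical=[a,F,E,D,C,B]
After op 6 (replace(0, 'h')): offset=1, physical=[B,h,F,E,D,C], logical=[h,F,E,D,C,B]
After op 7 (rotate(+1)): offset=2, physical=[B,h,F,E,D,C], logical=[F,E,D,C,B,h]

Answer: 2 F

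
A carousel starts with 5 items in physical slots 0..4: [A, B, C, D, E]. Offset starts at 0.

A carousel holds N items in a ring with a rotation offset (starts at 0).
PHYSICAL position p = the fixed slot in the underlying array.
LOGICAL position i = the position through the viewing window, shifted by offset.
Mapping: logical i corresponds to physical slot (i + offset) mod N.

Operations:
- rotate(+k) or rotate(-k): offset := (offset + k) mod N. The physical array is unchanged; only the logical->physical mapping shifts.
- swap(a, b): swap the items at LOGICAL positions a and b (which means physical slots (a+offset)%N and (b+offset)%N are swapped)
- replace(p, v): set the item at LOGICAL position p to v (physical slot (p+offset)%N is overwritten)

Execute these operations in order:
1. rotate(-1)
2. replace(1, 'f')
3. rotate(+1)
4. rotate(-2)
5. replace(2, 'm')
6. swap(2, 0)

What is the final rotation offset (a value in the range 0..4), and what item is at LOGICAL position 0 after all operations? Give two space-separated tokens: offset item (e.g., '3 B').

Answer: 3 m

Derivation:
After op 1 (rotate(-1)): offset=4, physical=[A,B,C,D,E], logical=[E,A,B,C,D]
After op 2 (replace(1, 'f')): offset=4, physical=[f,B,C,D,E], logical=[E,f,B,C,D]
After op 3 (rotate(+1)): offset=0, physical=[f,B,C,D,E], logical=[f,B,C,D,E]
After op 4 (rotate(-2)): offset=3, physical=[f,B,C,D,E], logical=[D,E,f,B,C]
After op 5 (replace(2, 'm')): offset=3, physical=[m,B,C,D,E], logical=[D,E,m,B,C]
After op 6 (swap(2, 0)): offset=3, physical=[D,B,C,m,E], logical=[m,E,D,B,C]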